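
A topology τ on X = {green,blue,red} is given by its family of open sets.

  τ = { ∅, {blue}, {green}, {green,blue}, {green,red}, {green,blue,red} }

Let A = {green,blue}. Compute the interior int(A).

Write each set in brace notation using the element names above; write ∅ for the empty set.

U open, U⊆A: ∅, {blue}, {green}, {green,blue}. int(A) = ⋃ = {green,blue}

{green,blue}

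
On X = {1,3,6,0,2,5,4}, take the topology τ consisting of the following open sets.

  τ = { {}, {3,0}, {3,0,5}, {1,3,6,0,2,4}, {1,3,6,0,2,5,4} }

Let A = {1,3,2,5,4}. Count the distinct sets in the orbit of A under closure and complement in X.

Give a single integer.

4

X∖A={6,0}, int(X∖A)={}, hence cl(A)={1,3,6,0,2,5,4}
Orbit (k=closure, c=complement):
  1. A     = {1,3,2,5,4}
  2. kA    = {1,3,6,0,2,5,4}
  3. cA    = {6,0}
  4. ckA   = {}
(closed under both — stop)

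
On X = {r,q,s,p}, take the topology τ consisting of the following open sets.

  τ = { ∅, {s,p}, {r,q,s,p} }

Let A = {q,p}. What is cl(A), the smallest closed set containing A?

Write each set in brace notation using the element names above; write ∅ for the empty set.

{r,q,s,p}

X∖A={r,s}, int(X∖A)=∅, hence cl(A)={r,q,s,p}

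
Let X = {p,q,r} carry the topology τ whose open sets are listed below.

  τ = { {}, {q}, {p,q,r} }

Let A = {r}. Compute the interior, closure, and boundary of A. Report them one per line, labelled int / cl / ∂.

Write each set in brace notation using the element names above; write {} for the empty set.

U open, U⊆A: {}. int(A) = ⋃ = {}
X∖A={p,q}, int(X∖A)={q}, hence cl(A)={p,r}
∂A: remove int from cl → {p,r}

int(A) = {}
cl(A)  = {p,r}
∂A     = {p,r}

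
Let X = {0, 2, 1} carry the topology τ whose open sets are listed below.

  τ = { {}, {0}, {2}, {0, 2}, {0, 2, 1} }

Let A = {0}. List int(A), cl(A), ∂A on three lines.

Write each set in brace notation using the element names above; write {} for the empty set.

open subsets of A: {}, {0}; so int(A) = {0}
closure: X∖int(X∖A) = X∖{2} = {0, 1}
∂A = {0, 1} minus {0} = {1}

int(A) = {0}
cl(A)  = {0, 1}
∂A     = {1}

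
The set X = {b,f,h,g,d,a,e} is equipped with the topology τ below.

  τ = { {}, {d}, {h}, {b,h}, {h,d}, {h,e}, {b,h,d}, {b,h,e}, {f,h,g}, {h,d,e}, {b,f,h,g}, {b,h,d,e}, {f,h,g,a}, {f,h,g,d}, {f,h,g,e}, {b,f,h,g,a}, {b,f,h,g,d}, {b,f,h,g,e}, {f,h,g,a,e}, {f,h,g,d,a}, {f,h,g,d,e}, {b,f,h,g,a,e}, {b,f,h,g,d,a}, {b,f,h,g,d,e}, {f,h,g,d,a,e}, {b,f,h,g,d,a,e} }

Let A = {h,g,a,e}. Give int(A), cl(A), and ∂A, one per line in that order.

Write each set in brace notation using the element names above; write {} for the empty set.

int(A) = {h,e}
cl(A)  = {b,f,h,g,a,e}
∂A     = {b,f,g,a}

interior: largest open inside A is {h,e} (from {}, {h}, {h,e})
cl via duality: int({b,f,d}) = {d}, so X∖{d} = {b,f,h,g,a,e}
cl∖int = {b,f,g,a}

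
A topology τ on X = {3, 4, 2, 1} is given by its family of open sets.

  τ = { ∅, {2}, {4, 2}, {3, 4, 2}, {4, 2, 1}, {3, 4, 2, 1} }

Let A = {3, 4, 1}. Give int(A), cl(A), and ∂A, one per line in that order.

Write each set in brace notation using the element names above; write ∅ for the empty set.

int(A) = ∅
cl(A)  = {3, 4, 1}
∂A     = {3, 4, 1}

opens ⊆ A: ∅; union → int = ∅
complement {2}; its interior {2}; cl(A) = X∖{2} = {3, 4, 1}
boundary = {3, 4, 1} ∖ ∅ = {3, 4, 1}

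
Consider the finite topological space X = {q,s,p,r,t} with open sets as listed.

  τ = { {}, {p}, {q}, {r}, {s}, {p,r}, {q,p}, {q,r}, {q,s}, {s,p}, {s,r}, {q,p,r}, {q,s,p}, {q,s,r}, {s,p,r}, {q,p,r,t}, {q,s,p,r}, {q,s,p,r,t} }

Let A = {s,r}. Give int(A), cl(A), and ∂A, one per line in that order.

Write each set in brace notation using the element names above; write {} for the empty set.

int(A) = {s,r}
cl(A)  = {s,r,t}
∂A     = {t}

U open, U⊆A: {}, {r}, {s}, {s,r}. int(A) = ⋃ = {s,r}
X∖A={q,p,t}, int(X∖A)={q,p}, hence cl(A)={s,r,t}
∂A: remove int from cl → {t}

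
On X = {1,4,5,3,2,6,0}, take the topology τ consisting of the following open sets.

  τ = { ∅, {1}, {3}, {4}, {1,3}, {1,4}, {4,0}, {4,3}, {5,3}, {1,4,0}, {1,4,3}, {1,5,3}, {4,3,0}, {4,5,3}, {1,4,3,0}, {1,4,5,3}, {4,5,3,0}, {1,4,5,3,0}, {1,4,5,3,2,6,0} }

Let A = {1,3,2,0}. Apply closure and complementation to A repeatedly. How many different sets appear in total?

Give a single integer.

cl via duality: int({4,5,6}) = {4}, so X∖{4} = {1,5,3,2,6,0}
Write k for closure, c for complement:
  1. A     = {1,3,2,0}
  2. kA    = {1,5,3,2,6,0}
  3. cA    = {4,5,6}
  4. ckA   = {4}
  5. kcA   = {4,5,2,6,0}
  6. kckA  = {4,2,6,0}
  7. ckcA  = {1,3}
  8. ckckA = {1,5,3}
  9. kckcA = {1,5,3,2,6}
  10. ckckcA = {4,0}
applying k or c yields no new set

10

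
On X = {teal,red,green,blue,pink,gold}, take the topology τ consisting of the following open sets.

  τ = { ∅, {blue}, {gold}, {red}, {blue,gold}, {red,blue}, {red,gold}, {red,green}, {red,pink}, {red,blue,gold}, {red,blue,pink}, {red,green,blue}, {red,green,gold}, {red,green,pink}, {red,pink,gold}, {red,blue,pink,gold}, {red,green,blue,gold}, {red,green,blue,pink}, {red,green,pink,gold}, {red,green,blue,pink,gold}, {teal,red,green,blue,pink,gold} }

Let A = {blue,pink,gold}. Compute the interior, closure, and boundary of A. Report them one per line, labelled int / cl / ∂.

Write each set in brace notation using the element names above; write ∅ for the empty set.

interior: largest open inside A is {blue,gold} (from ∅, {gold}, {blue}, {blue,gold})
cl via duality: int({teal,red,green}) = {red,green}, so X∖{red,green} = {teal,blue,pink,gold}
cl∖int = {teal,pink}

int(A) = {blue,gold}
cl(A)  = {teal,blue,pink,gold}
∂A     = {teal,pink}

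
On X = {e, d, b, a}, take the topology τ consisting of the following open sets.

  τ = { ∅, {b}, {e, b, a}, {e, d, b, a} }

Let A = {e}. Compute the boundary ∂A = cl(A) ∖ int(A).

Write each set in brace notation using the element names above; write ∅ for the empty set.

{e, d, a}

opens ⊆ A: ∅; union → int = ∅
complement {d, b, a}; its interior {b}; cl(A) = X∖{b} = {e, d, a}
boundary = {e, d, a} ∖ ∅ = {e, d, a}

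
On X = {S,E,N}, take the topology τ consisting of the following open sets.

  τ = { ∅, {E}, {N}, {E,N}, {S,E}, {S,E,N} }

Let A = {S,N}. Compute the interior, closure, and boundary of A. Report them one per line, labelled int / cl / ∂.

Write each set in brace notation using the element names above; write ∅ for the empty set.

opens ⊆ A: ∅, {N}; union → int = {N}
complement {E}; its interior {E}; cl(A) = X∖{E} = {S,N}
boundary = {S,N} ∖ {N} = {S}

int(A) = {N}
cl(A)  = {S,N}
∂A     = {S}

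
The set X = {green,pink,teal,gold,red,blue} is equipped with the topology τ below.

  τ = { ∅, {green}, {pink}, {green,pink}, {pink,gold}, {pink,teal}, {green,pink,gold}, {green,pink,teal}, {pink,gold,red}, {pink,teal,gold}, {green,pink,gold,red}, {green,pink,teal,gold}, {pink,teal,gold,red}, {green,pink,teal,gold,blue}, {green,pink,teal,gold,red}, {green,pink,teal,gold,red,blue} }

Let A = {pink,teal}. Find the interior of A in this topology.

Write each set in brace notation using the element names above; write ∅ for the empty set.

{pink,teal}

interior: largest open inside A is {pink,teal} (from ∅, {pink}, {pink,teal})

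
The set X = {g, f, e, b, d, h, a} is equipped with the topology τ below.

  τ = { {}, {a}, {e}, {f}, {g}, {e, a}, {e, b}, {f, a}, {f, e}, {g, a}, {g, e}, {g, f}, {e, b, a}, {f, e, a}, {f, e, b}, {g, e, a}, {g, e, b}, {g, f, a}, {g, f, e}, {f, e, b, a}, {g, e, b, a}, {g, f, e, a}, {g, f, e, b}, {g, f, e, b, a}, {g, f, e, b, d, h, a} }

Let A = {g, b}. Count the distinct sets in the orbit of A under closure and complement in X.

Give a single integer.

complement {f, e, d, h, a}; its interior {f, e, a}; cl(A) = X∖{f, e, a} = {g, b, d, h}
With k = closure, c = complement:
  1. A     = {g, b}
  2. kA    = {g, b, d, h}
  3. cA    = {f, e, d, h, a}
  4. ckA   = {f, e, a}
  5. kcA   = {f, e, b, d, h, a}
  6. ckcA  = {g}
  7. kckcA = {g, d, h}
  8. ckckcA = {f, e, b, a}
k, c of each give nothing new

8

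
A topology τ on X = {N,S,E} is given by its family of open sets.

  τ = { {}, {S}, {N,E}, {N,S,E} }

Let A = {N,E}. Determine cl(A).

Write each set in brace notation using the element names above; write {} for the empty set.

{N,E}

complement {S}; its interior {S}; cl(A) = X∖{S} = {N,E}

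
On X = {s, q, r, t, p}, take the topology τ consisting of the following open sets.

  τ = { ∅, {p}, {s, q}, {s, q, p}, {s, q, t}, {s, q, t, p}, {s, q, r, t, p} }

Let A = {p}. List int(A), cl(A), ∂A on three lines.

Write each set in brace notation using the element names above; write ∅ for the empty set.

int(A) = {p}
cl(A)  = {r, p}
∂A     = {r}

interior: largest open inside A is {p} (from ∅, {p})
cl via duality: int({s, q, r, t}) = {s, q, t}, so X∖{s, q, t} = {r, p}
cl∖int = {r}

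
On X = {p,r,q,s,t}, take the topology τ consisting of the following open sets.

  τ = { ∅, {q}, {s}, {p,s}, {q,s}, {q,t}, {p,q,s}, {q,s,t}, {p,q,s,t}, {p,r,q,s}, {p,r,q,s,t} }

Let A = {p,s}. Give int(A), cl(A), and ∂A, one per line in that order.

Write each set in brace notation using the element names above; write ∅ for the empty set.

interior: largest open inside A is {p,s} (from ∅, {s}, {p,s})
cl via duality: int({r,q,t}) = {q,t}, so X∖{q,t} = {p,r,s}
cl∖int = {r}

int(A) = {p,s}
cl(A)  = {p,r,s}
∂A     = {r}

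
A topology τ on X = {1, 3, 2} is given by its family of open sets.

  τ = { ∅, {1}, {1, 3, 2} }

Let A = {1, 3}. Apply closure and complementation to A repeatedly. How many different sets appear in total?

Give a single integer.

6

closure: X∖int(X∖A) = X∖∅ = {1, 3, 2}
Let k=closure and c=complement:
  1. A     = {1, 3}
  2. kA    = {1, 3, 2}
  3. cA    = {2}
  4. ckA   = ∅
  5. kcA   = {3, 2}
  6. ckcA  = {1}
— saturated at 6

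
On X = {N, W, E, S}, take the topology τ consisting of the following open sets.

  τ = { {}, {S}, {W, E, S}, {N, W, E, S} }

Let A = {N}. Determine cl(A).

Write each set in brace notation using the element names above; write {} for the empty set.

complement {W, E, S}; its interior {W, E, S}; cl(A) = X∖{W, E, S} = {N}

{N}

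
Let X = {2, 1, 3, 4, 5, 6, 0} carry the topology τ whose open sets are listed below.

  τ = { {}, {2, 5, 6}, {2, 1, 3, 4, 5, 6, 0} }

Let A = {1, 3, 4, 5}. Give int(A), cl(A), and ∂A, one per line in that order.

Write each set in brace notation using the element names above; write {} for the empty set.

U open, U⊆A: {}. int(A) = ⋃ = {}
X∖A={2, 6, 0}, int(X∖A)={}, hence cl(A)={2, 1, 3, 4, 5, 6, 0}
∂A: remove int from cl → {2, 1, 3, 4, 5, 6, 0}

int(A) = {}
cl(A)  = {2, 1, 3, 4, 5, 6, 0}
∂A     = {2, 1, 3, 4, 5, 6, 0}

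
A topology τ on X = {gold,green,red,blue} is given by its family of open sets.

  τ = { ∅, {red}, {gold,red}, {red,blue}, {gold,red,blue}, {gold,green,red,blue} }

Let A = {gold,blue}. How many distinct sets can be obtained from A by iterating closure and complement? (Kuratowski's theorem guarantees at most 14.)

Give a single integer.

6

cl via duality: int({green,red}) = {red}, so X∖{red} = {gold,green,blue}
Write k for closure, c for complement:
  1. A     = {gold,blue}
  2. kA    = {gold,green,blue}
  3. cA    = {green,red}
  4. ckA   = {red}
  5. kcA   = {gold,green,red,blue}
  6. ckcA  = ∅
applying k or c yields no new set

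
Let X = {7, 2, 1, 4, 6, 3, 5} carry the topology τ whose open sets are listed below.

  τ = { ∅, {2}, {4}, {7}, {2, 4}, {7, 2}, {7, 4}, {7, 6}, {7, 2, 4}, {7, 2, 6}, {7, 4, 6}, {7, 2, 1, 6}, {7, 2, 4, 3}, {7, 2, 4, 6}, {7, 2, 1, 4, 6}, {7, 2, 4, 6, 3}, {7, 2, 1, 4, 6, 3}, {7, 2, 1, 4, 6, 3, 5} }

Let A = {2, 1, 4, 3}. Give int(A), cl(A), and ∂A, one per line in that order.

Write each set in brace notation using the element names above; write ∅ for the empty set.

open subsets of A: ∅, {4}, {2}, {2, 4}; so int(A) = {2, 4}
closure: X∖int(X∖A) = X∖{7, 6} = {2, 1, 4, 3, 5}
∂A = {2, 1, 4, 3, 5} minus {2, 4} = {1, 3, 5}

int(A) = {2, 4}
cl(A)  = {2, 1, 4, 3, 5}
∂A     = {1, 3, 5}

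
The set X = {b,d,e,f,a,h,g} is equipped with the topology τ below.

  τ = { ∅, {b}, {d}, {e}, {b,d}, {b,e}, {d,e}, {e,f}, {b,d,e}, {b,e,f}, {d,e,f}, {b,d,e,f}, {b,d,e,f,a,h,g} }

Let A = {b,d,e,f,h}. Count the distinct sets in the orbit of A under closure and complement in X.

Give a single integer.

closure: X∖int(X∖A) = X∖∅ = {b,d,e,f,a,h,g}
Let k=closure and c=complement:
  1. A     = {b,d,e,f,h}
  2. kA    = {b,d,e,f,a,h,g}
  3. cA    = {a,g}
  4. ckA   = ∅
  5. kcA   = {a,h,g}
  6. ckcA  = {b,d,e,f}
— saturated at 6

6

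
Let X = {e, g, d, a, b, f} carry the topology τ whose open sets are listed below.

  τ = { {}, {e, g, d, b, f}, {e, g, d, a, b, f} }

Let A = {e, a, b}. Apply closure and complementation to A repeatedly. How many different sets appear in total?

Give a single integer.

4

cl via duality: int({g, d, f}) = {}, so X∖{} = {e, g, d, a, b, f}
Write k for closure, c for complement:
  1. A     = {e, a, b}
  2. kA    = {e, g, d, a, b, f}
  3. cA    = {g, d, f}
  4. ckA   = {}
applying k or c yields no new set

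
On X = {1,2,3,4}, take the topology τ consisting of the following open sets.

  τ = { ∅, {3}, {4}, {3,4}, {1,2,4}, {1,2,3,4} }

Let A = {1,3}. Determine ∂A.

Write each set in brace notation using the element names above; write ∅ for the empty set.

{1,2}

U open, U⊆A: ∅, {3}. int(A) = ⋃ = {3}
X∖A={2,4}, int(X∖A)={4}, hence cl(A)={1,2,3}
∂A: remove int from cl → {1,2}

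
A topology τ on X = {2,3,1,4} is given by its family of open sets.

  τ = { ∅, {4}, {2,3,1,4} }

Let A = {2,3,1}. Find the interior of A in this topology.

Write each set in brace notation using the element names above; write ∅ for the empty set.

open subsets of A: ∅; so int(A) = ∅

∅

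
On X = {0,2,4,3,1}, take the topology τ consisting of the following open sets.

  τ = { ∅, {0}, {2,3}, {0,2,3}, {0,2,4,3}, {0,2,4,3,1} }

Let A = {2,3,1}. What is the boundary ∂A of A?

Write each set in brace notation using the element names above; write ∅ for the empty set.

{4,1}

interior: largest open inside A is {2,3} (from ∅, {2,3})
cl via duality: int({0,4}) = {0}, so X∖{0} = {2,4,3,1}
cl∖int = {4,1}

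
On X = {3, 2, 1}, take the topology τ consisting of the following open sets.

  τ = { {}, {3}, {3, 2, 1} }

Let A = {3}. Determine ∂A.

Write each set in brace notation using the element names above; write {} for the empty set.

interior: largest open inside A is {3} (from {}, {3})
cl via duality: int({2, 1}) = {}, so X∖{} = {3, 2, 1}
cl∖int = {2, 1}

{2, 1}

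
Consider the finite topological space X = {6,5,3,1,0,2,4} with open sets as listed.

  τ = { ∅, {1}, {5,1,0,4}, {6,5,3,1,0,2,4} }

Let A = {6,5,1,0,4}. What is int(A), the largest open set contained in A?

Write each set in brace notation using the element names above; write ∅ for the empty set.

{5,1,0,4}

U open, U⊆A: ∅, {1}, {5,1,0,4}. int(A) = ⋃ = {5,1,0,4}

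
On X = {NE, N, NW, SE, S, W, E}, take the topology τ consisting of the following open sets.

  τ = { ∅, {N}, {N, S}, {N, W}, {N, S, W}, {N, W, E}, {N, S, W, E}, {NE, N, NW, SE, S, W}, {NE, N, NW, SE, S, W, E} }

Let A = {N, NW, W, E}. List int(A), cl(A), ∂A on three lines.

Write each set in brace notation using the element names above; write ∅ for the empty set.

int(A) = {N, W, E}
cl(A)  = {NE, N, NW, SE, S, W, E}
∂A     = {NE, NW, SE, S}

opens ⊆ A: ∅, {N}, {N, W}, {N, W, E}; union → int = {N, W, E}
complement {NE, SE, S}; its interior ∅; cl(A) = X∖∅ = {NE, N, NW, SE, S, W, E}
boundary = {NE, N, NW, SE, S, W, E} ∖ {N, W, E} = {NE, NW, SE, S}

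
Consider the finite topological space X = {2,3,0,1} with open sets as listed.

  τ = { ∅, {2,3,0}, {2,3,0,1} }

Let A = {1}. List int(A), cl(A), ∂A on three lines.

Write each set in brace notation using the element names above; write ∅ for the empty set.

open subsets of A: ∅; so int(A) = ∅
closure: X∖int(X∖A) = X∖{2,3,0} = {1}
∂A = {1} minus ∅ = {1}

int(A) = ∅
cl(A)  = {1}
∂A     = {1}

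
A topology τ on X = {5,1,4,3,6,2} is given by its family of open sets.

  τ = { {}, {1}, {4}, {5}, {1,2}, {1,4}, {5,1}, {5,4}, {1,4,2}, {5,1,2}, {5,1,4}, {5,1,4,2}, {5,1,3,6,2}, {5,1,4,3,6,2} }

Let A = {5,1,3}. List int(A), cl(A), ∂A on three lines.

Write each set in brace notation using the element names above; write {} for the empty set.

int(A) = {5,1}
cl(A)  = {5,1,3,6,2}
∂A     = {3,6,2}

opens ⊆ A: {}, {5}, {1}, {5,1}; union → int = {5,1}
complement {4,6,2}; its interior {4}; cl(A) = X∖{4} = {5,1,3,6,2}
boundary = {5,1,3,6,2} ∖ {5,1} = {3,6,2}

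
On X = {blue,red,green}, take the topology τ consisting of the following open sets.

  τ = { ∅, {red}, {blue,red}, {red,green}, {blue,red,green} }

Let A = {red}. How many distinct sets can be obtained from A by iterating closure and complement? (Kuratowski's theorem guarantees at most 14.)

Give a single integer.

closure: X∖int(X∖A) = X∖∅ = {blue,red,green}
Let k=closure and c=complement:
  1. A     = {red}
  2. kA    = {blue,red,green}
  3. cA    = {blue,green}
  4. ckA   = ∅
— saturated at 4

4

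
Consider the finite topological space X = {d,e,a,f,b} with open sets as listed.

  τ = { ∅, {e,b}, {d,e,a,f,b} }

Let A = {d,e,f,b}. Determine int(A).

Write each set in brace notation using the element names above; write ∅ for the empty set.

interior: largest open inside A is {e,b} (from ∅, {e,b})

{e,b}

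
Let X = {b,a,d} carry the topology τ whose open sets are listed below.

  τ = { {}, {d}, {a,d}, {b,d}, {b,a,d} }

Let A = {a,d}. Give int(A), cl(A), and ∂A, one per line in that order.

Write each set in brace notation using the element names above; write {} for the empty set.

int(A) = {a,d}
cl(A)  = {b,a,d}
∂A     = {b}

open subsets of A: {}, {d}, {a,d}; so int(A) = {a,d}
closure: X∖int(X∖A) = X∖{} = {b,a,d}
∂A = {b,a,d} minus {a,d} = {b}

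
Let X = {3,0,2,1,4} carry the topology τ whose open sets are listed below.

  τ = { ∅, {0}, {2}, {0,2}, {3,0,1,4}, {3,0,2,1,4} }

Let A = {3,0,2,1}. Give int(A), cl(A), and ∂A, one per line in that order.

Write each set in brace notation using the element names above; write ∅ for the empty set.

int(A) = {0,2}
cl(A)  = {3,0,2,1,4}
∂A     = {3,1,4}

U open, U⊆A: ∅, {2}, {0}, {0,2}. int(A) = ⋃ = {0,2}
X∖A={4}, int(X∖A)=∅, hence cl(A)={3,0,2,1,4}
∂A: remove int from cl → {3,1,4}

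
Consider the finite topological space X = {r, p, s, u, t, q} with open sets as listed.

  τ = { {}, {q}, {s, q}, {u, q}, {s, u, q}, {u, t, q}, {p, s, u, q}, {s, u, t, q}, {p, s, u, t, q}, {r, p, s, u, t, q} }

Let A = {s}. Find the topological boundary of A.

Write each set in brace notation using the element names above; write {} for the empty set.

interior: largest open inside A is {} (from {})
cl via duality: int({r, p, u, t, q}) = {u, t, q}, so X∖{u, t, q} = {r, p, s}
cl∖int = {r, p, s}

{r, p, s}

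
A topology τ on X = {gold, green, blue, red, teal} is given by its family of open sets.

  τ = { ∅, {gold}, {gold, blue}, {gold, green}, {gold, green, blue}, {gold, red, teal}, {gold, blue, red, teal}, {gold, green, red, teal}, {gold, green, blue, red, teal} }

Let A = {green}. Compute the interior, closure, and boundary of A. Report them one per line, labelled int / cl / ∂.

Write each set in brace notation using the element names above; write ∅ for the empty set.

open subsets of A: ∅; so int(A) = ∅
closure: X∖int(X∖A) = X∖{gold, blue, red, teal} = {green}
∂A = {green} minus ∅ = {green}

int(A) = ∅
cl(A)  = {green}
∂A     = {green}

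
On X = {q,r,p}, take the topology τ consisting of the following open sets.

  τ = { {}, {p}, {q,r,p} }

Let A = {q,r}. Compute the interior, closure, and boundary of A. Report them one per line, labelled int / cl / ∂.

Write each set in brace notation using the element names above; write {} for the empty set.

opens ⊆ A: {}; union → int = {}
complement {p}; its interior {p}; cl(A) = X∖{p} = {q,r}
boundary = {q,r} ∖ {} = {q,r}

int(A) = {}
cl(A)  = {q,r}
∂A     = {q,r}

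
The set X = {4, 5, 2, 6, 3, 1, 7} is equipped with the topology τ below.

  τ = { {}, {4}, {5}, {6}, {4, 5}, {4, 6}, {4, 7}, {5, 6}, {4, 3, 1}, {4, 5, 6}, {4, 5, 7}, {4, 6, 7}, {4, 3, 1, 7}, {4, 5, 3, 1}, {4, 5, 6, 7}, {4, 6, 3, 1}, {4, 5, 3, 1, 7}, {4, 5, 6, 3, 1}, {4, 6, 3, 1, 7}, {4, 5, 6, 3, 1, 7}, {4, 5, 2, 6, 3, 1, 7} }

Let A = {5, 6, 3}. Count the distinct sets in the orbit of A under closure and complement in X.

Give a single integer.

closure: X∖int(X∖A) = X∖{4, 7} = {5, 2, 6, 3, 1}
Let k=closure and c=complement:
  1. A     = {5, 6, 3}
  2. kA    = {5, 2, 6, 3, 1}
  3. cA    = {4, 2, 1, 7}
  4. ckA   = {4, 7}
  5. kcA   = {4, 2, 3, 1, 7}
  6. ckcA  = {5, 6}
  7. kckcA = {5, 2, 6}
  8. ckckcA = {4, 3, 1, 7}
— saturated at 8

8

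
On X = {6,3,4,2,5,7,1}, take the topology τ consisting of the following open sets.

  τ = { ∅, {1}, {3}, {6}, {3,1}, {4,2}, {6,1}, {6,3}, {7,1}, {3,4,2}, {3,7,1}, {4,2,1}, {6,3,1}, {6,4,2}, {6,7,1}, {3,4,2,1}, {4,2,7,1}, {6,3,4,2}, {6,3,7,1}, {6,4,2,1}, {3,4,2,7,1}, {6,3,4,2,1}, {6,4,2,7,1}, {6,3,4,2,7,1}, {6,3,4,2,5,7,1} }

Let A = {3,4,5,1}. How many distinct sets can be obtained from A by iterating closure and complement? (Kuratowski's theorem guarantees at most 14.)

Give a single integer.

X∖A={6,2,7}, int(X∖A)={6}, hence cl(A)={3,4,2,5,7,1}
Orbit (k=closure, c=complement):
  1. A     = {3,4,5,1}
  2. kA    = {3,4,2,5,7,1}
  3. cA    = {6,2,7}
  4. ckA   = {6}
  5. kcA   = {6,4,2,5,7}
  6. kckA  = {6,5}
  7. ckcA  = {3,1}
  8. ckckA = {3,4,2,7,1}
  9. kckcA = {3,5,7,1}
  10. ckckcA = {6,4,2}
  11. kckckcA = {6,4,2,5}
  12. ckckckcA = {3,7,1}
(closed under both — stop)

12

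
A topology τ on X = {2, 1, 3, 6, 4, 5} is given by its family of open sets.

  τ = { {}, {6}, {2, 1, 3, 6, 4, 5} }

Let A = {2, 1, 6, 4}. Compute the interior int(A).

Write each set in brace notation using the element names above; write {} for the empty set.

interior: largest open inside A is {6} (from {}, {6})

{6}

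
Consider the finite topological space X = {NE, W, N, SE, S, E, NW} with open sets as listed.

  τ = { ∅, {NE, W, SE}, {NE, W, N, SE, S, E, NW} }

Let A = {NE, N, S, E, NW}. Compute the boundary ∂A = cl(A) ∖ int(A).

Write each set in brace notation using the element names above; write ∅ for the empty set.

interior: largest open inside A is ∅ (from ∅)
cl via duality: int({W, SE}) = ∅, so X∖∅ = {NE, W, N, SE, S, E, NW}
cl∖int = {NE, W, N, SE, S, E, NW}

{NE, W, N, SE, S, E, NW}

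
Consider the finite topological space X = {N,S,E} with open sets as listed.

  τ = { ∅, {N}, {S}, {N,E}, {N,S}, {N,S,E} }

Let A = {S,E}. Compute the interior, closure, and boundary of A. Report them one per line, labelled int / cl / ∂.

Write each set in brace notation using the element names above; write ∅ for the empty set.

open subsets of A: ∅, {S}; so int(A) = {S}
closure: X∖int(X∖A) = X∖{N} = {S,E}
∂A = {S,E} minus {S} = {E}

int(A) = {S}
cl(A)  = {S,E}
∂A     = {E}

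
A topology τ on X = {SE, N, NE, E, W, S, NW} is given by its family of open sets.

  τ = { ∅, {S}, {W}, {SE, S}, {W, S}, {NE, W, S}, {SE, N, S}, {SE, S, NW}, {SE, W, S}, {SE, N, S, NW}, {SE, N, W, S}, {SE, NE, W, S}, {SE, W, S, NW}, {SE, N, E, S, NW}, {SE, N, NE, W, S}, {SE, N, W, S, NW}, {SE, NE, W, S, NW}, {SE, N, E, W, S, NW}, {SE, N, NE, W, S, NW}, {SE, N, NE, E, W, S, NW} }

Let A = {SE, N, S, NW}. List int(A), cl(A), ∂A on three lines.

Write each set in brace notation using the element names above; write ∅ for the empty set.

opens ⊆ A: ∅, {S}, {SE, S}, {SE, S, NW}, {SE, N, S}, {SE, N, S, NW}; union → int = {SE, N, S, NW}
complement {NE, E, W}; its interior {W}; cl(A) = X∖{W} = {SE, N, NE, E, S, NW}
boundary = {SE, N, NE, E, S, NW} ∖ {SE, N, S, NW} = {NE, E}

int(A) = {SE, N, S, NW}
cl(A)  = {SE, N, NE, E, S, NW}
∂A     = {NE, E}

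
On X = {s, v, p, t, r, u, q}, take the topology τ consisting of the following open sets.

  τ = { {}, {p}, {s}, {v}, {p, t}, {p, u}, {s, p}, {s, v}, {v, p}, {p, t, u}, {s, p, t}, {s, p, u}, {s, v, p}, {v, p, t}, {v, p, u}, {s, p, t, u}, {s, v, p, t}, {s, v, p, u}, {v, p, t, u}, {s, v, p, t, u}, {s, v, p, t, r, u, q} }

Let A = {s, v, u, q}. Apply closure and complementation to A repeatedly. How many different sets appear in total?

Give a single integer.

cl via duality: int({p, t, r}) = {p, t}, so X∖{p, t} = {s, v, r, u, q}
Write k for closure, c for complement:
  1. A     = {s, v, u, q}
  2. kA    = {s, v, r, u, q}
  3. cA    = {p, t, r}
  4. ckA   = {p, t}
  5. kcA   = {p, t, r, u, q}
  6. ckcA  = {s, v}
  7. kckcA = {s, v, r, q}
  8. ckckcA = {p, t, u}
applying k or c yields no new set

8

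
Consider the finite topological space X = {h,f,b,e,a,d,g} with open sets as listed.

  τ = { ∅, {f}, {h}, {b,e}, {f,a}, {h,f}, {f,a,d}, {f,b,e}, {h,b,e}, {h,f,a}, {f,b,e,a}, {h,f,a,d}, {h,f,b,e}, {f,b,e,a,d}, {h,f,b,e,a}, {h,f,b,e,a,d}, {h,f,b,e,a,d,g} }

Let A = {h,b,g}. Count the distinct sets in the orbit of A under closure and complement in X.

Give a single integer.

cl via duality: int({f,e,a,d}) = {f,a,d}, so X∖{f,a,d} = {h,b,e,g}
Write k for closure, c for complement:
  1. A     = {h,b,g}
  2. kA    = {h,b,e,g}
  3. cA    = {f,e,a,d}
  4. ckA   = {f,a,d}
  5. kcA   = {f,b,e,a,d,g}
  6. kckA  = {f,a,d,g}
  7. ckcA  = {h}
  8. ckckA = {h,b,e}
  9. kckcA = {h,g}
  10. ckckcA = {f,b,e,a,d}
applying k or c yields no new set

10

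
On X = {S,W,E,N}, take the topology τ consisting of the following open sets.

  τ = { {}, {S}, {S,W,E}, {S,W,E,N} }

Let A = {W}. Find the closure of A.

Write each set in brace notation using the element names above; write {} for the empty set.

X∖A={S,E,N}, int(X∖A)={S}, hence cl(A)={W,E,N}

{W,E,N}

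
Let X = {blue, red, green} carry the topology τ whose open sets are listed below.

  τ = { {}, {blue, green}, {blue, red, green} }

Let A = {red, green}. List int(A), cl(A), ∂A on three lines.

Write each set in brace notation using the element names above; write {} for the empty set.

U open, U⊆A: {}. int(A) = ⋃ = {}
X∖A={blue}, int(X∖A)={}, hence cl(A)={blue, red, green}
∂A: remove int from cl → {blue, red, green}

int(A) = {}
cl(A)  = {blue, red, green}
∂A     = {blue, red, green}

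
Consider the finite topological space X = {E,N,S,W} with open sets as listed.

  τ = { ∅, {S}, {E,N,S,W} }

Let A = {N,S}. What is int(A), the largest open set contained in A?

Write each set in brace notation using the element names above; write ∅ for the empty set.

{S}

opens ⊆ A: ∅, {S}; union → int = {S}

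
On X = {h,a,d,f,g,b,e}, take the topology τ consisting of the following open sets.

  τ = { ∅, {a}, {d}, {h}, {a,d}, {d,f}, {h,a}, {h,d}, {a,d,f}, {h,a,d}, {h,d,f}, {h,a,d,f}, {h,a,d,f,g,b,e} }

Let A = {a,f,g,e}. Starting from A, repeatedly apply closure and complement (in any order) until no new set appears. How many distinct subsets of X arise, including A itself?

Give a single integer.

closure: X∖int(X∖A) = X∖{h,d} = {a,f,g,b,e}
Let k=closure and c=complement:
  1. A     = {a,f,g,e}
  2. kA    = {a,f,g,b,e}
  3. cA    = {h,d,b}
  4. ckA   = {h,d}
  5. kcA   = {h,d,f,g,b,e}
  6. ckcA  = {a}
  7. kckcA = {a,g,b,e}
  8. ckckcA = {h,d,f}
— saturated at 8

8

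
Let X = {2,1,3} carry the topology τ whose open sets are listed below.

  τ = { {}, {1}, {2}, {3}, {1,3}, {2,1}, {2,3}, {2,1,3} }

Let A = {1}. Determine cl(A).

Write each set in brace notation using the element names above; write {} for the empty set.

{1}

closure: X∖int(X∖A) = X∖{2,3} = {1}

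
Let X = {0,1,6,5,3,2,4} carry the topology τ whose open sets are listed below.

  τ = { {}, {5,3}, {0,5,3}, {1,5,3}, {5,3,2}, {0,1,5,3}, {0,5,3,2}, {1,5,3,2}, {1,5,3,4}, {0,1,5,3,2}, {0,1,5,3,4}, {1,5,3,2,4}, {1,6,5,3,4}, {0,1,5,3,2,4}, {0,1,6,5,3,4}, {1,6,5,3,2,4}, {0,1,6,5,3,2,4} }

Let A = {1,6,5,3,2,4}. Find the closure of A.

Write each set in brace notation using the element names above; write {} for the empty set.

closure: X∖int(X∖A) = X∖{} = {0,1,6,5,3,2,4}

{0,1,6,5,3,2,4}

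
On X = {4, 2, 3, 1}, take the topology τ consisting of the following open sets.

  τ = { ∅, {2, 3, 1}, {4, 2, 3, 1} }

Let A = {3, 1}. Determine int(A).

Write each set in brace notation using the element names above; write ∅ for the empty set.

∅

interior: largest open inside A is ∅ (from ∅)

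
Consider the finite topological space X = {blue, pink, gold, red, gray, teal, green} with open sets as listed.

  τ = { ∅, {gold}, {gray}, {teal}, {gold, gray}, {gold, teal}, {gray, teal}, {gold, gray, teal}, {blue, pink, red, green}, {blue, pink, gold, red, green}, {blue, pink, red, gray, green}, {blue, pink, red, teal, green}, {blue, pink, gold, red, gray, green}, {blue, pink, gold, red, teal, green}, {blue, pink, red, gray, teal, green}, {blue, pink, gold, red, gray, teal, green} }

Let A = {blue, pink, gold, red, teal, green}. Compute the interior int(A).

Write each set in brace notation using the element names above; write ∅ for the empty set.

{blue, pink, gold, red, teal, green}

interior: largest open inside A is {blue, pink, gold, red, teal, green} (from ∅, {gold}, {teal}, {gold, teal}, {blue, pink, red, green}, {blue, pink, gold, red, green}, {blue, pink, red, teal, green}, {blue, pink, gold, red, teal, green})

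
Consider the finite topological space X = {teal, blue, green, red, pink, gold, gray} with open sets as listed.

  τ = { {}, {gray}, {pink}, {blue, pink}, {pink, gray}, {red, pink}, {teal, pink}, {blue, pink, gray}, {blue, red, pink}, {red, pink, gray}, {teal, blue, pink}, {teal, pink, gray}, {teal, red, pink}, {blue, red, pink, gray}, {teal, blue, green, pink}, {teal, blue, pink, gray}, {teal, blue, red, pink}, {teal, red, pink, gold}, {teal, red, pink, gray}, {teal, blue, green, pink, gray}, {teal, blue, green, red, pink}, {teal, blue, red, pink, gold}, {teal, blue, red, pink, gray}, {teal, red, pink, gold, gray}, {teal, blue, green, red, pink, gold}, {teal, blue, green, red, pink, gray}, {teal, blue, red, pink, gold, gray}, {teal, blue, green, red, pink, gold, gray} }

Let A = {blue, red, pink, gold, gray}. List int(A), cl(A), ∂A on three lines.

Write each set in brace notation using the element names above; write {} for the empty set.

open subsets of A: {}, {pink}, {gray}, {pink, gray}, {red, pink}, {blue, pink}, {blue, pink, gray}, {blue, red, pink}, {red, pink, gray}, {blue, red, pink, gray}; so int(A) = {blue, red, pink, gray}
closure: X∖int(X∖A) = X∖{} = {teal, blue, green, red, pink, gold, gray}
∂A = {teal, blue, green, red, pink, gold, gray} minus {blue, red, pink, gray} = {teal, green, gold}

int(A) = {blue, red, pink, gray}
cl(A)  = {teal, blue, green, red, pink, gold, gray}
∂A     = {teal, green, gold}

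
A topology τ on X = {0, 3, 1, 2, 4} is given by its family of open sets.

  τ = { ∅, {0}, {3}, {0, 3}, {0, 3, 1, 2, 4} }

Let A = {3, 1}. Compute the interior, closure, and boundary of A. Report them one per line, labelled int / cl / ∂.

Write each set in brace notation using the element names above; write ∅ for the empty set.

int(A) = {3}
cl(A)  = {3, 1, 2, 4}
∂A     = {1, 2, 4}

interior: largest open inside A is {3} (from ∅, {3})
cl via duality: int({0, 2, 4}) = {0}, so X∖{0} = {3, 1, 2, 4}
cl∖int = {1, 2, 4}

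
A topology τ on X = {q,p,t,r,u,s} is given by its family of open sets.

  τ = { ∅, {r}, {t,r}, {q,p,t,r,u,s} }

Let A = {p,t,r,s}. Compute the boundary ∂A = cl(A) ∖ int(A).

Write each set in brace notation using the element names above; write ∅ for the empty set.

{q,p,u,s}

interior: largest open inside A is {t,r} (from ∅, {r}, {t,r})
cl via duality: int({q,u}) = ∅, so X∖∅ = {q,p,t,r,u,s}
cl∖int = {q,p,u,s}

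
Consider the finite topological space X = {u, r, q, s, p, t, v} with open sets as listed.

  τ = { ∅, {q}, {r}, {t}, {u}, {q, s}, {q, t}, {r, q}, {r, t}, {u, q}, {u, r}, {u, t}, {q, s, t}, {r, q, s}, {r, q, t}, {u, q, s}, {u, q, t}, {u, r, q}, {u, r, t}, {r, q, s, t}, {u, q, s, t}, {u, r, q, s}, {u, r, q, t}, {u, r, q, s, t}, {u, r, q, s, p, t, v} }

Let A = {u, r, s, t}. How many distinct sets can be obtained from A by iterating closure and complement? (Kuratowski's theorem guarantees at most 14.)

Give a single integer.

cl via duality: int({q, p, v}) = {q}, so X∖{q} = {u, r, s, p, t, v}
Write k for closure, c for complement:
  1. A     = {u, r, s, t}
  2. kA    = {u, r, s, p, t, v}
  3. cA    = {q, p, v}
  4. ckA   = {q}
  5. kcA   = {q, s, p, v}
  6. ckcA  = {u, r, t}
  7. kckcA = {u, r, p, t, v}
  8. ckckcA = {q, s}
applying k or c yields no new set

8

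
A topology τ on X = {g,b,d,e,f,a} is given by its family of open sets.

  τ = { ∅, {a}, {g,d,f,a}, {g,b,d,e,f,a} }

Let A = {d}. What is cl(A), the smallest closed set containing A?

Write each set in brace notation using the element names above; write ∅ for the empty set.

{g,b,d,e,f}

cl via duality: int({g,b,e,f,a}) = {a}, so X∖{a} = {g,b,d,e,f}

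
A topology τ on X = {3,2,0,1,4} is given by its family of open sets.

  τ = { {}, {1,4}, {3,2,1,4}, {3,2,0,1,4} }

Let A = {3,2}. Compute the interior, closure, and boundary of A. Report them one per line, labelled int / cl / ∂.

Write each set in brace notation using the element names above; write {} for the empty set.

opens ⊆ A: {}; union → int = {}
complement {0,1,4}; its interior {1,4}; cl(A) = X∖{1,4} = {3,2,0}
boundary = {3,2,0} ∖ {} = {3,2,0}

int(A) = {}
cl(A)  = {3,2,0}
∂A     = {3,2,0}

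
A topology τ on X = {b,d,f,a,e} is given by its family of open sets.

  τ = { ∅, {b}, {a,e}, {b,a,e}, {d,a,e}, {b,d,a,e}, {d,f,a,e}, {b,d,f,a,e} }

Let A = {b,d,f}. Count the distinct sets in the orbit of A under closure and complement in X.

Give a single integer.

4

cl via duality: int({a,e}) = {a,e}, so X∖{a,e} = {b,d,f}
Write k for closure, c for complement:
  1. A     = {b,d,f}
  2. cA    = {a,e}
  3. kcA   = {d,f,a,e}
  4. ckcA  = {b}
applying k or c yields no new set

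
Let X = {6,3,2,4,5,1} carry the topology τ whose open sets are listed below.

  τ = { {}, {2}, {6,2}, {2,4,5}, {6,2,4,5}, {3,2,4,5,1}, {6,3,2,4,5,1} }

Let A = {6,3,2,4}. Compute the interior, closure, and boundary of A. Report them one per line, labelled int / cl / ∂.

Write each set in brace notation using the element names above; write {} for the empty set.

interior: largest open inside A is {6,2} (from {}, {2}, {6,2})
cl via duality: int({5,1}) = {}, so X∖{} = {6,3,2,4,5,1}
cl∖int = {3,4,5,1}

int(A) = {6,2}
cl(A)  = {6,3,2,4,5,1}
∂A     = {3,4,5,1}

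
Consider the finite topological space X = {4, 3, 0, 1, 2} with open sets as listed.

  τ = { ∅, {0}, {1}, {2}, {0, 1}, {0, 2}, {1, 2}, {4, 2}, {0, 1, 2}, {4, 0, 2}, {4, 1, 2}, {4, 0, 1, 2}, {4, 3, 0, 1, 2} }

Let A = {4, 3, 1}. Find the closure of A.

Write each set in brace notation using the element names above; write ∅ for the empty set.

X∖A={0, 2}, int(X∖A)={0, 2}, hence cl(A)={4, 3, 1}

{4, 3, 1}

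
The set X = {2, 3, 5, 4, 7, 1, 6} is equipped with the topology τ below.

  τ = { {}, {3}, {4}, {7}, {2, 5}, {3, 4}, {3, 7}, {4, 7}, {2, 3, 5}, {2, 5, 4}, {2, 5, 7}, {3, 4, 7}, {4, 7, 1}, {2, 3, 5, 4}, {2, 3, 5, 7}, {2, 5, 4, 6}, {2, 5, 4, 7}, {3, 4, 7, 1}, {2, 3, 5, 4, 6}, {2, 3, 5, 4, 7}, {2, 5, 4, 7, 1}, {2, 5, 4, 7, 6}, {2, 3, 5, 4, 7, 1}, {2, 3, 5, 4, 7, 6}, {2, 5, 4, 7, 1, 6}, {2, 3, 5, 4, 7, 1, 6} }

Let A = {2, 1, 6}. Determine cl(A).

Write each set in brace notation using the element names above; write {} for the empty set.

{2, 5, 1, 6}

X∖A={3, 5, 4, 7}, int(X∖A)={3, 4, 7}, hence cl(A)={2, 5, 1, 6}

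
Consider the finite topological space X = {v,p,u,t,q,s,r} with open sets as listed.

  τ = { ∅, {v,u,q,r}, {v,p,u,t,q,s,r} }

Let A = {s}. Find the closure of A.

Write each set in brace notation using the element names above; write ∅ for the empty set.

{p,t,s}

cl via duality: int({v,p,u,t,q,r}) = {v,u,q,r}, so X∖{v,u,q,r} = {p,t,s}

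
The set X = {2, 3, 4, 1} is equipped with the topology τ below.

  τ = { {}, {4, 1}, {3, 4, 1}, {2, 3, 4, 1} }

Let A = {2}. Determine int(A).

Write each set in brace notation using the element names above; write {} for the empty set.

U open, U⊆A: {}. int(A) = ⋃ = {}

{}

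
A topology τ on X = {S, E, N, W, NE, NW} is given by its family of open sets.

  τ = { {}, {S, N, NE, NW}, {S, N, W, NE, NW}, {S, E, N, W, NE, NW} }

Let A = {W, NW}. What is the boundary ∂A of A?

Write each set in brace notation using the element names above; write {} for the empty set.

{S, E, N, W, NE, NW}

open subsets of A: {}; so int(A) = {}
closure: X∖int(X∖A) = X∖{} = {S, E, N, W, NE, NW}
∂A = {S, E, N, W, NE, NW} minus {} = {S, E, N, W, NE, NW}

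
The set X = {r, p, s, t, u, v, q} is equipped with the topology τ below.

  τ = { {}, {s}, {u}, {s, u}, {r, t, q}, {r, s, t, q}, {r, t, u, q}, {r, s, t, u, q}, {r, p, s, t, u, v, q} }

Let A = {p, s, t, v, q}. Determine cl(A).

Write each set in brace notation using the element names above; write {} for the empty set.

{r, p, s, t, v, q}

cl via duality: int({r, u}) = {u}, so X∖{u} = {r, p, s, t, v, q}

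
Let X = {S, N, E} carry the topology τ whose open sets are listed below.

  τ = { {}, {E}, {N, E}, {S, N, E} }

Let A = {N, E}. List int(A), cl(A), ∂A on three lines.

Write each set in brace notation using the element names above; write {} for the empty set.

int(A) = {N, E}
cl(A)  = {S, N, E}
∂A     = {S}

open subsets of A: {}, {E}, {N, E}; so int(A) = {N, E}
closure: X∖int(X∖A) = X∖{} = {S, N, E}
∂A = {S, N, E} minus {N, E} = {S}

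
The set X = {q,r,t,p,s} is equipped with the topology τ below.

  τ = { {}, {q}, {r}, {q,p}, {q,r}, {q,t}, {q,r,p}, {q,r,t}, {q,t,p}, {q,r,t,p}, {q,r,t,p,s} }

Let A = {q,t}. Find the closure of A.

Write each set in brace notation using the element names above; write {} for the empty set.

{q,t,p,s}

cl via duality: int({r,p,s}) = {r}, so X∖{r} = {q,t,p,s}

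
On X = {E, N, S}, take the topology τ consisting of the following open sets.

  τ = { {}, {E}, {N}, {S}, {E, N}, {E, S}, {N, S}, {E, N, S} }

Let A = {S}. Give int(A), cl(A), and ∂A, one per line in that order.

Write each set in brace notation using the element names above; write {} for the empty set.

int(A) = {S}
cl(A)  = {S}
∂A     = {}

opens ⊆ A: {}, {S}; union → int = {S}
complement {E, N}; its interior {E, N}; cl(A) = X∖{E, N} = {S}
boundary = {S} ∖ {S} = {}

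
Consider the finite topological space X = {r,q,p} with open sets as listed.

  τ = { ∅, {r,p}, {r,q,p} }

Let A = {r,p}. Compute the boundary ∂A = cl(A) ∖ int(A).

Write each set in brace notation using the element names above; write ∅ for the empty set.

{q}

open subsets of A: ∅, {r,p}; so int(A) = {r,p}
closure: X∖int(X∖A) = X∖∅ = {r,q,p}
∂A = {r,q,p} minus {r,p} = {q}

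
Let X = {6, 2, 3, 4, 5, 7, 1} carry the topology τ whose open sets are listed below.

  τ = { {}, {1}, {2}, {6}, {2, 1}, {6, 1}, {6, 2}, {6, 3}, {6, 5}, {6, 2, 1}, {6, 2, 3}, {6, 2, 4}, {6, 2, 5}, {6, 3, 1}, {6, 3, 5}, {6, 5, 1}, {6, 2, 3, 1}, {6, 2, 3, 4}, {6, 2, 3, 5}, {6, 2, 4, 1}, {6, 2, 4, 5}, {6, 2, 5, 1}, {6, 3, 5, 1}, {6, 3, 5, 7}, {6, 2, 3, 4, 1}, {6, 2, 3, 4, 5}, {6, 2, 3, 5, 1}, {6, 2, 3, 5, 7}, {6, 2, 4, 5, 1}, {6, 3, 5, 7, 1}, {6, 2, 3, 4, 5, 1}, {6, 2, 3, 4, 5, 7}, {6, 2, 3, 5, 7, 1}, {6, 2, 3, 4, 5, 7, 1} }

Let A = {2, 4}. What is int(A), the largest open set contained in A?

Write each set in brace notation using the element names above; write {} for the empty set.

U open, U⊆A: {}, {2}. int(A) = ⋃ = {2}

{2}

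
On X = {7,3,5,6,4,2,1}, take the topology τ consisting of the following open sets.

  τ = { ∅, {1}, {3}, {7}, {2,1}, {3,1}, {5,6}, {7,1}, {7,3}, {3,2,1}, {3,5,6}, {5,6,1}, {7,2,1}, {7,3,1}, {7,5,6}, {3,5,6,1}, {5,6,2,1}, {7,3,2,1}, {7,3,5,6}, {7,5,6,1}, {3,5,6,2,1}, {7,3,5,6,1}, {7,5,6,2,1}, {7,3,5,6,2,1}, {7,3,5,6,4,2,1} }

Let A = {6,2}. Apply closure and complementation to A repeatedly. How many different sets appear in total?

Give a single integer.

cl via duality: int({7,3,5,4,1}) = {7,3,1}, so X∖{7,3,1} = {5,6,4,2}
Write k for closure, c for complement:
  1. A     = {6,2}
  2. kA    = {5,6,4,2}
  3. cA    = {7,3,5,4,1}
  4. ckA   = {7,3,1}
  5. kcA   = {7,3,5,6,4,2,1}
  6. kckA  = {7,3,4,2,1}
  7. ckcA  = ∅
  8. ckckA = {5,6}
  9. kckckA = {5,6,4}
  10. ckckckA = {7,3,2,1}
applying k or c yields no new set

10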